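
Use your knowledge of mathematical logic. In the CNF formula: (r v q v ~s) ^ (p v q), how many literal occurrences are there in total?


Counting literals in each clause:
Clause 1: 3 literal(s)
Clause 2: 2 literal(s)
Total = 5

5


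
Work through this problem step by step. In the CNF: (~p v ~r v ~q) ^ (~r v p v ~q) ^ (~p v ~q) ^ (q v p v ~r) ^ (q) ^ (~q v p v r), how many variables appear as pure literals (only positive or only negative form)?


Check each variable for pure literal status:
p: mixed (not pure)
q: mixed (not pure)
r: mixed (not pure)
Pure literal count = 0

0


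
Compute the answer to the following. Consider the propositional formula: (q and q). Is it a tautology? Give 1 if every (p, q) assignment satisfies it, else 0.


Check all 4 assignments:
p=0, q=0: 0
p=0, q=1: 1
p=1, q=0: 0
p=1, q=1: 1
Satisfying count = 2/4.
Tautology iff count = 4: no.

0


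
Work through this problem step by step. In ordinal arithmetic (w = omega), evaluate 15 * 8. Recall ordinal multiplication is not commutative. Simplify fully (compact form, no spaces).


Compute 15 * 8.
Ordinal * is associative and left-distributive over +, but NOT commutative; for finite n>1, n*w = w but w*n stays w*n.
Both finite; ordinal * agrees with natural *: 15 * 8 = 120.
Result = 120

120


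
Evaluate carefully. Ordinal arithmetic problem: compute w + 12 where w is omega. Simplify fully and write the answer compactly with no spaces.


Compute w + 12.
Ordinal + is associative but NOT commutative; for finite n>0, n + w = w but w + n stays w+n.
w + 12 is already in normal form (a successor ordinal beyond w).
Result = w+12

w+12


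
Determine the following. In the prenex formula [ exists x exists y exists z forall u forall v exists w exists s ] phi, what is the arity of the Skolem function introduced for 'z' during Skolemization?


Quantifier prefix: exists x exists y exists z forall u forall v exists w exists s
'z' is existentially quantified at position 3.
No universal quantifiers precede it.
Skolem function arity = 0 (a Skolem constant)

0


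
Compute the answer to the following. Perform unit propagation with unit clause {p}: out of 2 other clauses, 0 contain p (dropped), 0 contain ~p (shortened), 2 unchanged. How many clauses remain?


Satisfied (removed): 0
Shortened (remain): 0
Unchanged (remain): 2
Remaining = 0 + 2 = 2

2


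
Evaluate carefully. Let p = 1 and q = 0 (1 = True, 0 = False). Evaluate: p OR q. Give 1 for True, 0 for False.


p = 1, q = 0
Operation: p OR q
Evaluate: 1 OR 0 = 1

1


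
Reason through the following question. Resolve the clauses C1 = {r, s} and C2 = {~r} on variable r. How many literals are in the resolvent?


Remove r from C1 and ~r from C2.
C1 remainder: {s}
C2 remainder: {}
Union (resolvent): {s}
Resolvent has 1 literal(s).

1


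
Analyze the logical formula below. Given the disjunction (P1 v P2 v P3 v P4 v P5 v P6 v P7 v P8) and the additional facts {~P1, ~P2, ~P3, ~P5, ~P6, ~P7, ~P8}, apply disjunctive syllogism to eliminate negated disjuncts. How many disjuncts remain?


Original disjuncts (8): P1, P2, P3, P4, P5, P6, P7, P8
Negated (eliminate): ~P1, ~P2, ~P3, ~P5, ~P6, ~P7, ~P8
Remaining disjuncts: P4
Count = 8 - 7 = 1

1


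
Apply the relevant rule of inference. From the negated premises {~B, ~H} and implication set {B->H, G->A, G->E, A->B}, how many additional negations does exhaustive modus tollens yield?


Initial negated facts: {~B, ~H}
Apply modus tollens to closure:
  ~B and A->B  =>  ~A
  ~A and G->A  =>  ~G
Final negated: {~A, ~B, ~G, ~H}
New negations: {~A, ~G}
Count = 2

2


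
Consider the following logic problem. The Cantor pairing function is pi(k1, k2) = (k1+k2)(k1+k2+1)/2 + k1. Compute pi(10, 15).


k1 + k2 = 25
(k1+k2)(k1+k2+1)/2 = 25 * 26 / 2 = 325
pi = 325 + 10 = 335

335


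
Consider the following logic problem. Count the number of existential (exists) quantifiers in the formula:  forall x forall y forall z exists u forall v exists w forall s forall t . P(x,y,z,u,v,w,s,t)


Quantifier prefix: forall x forall y forall z exists u forall v exists w forall s forall t
Mark each quantifier type:
  U U U E U E U U
Universal count = 6, Existential count = 2
Asked for existential (exists) quantifiers: 2

2


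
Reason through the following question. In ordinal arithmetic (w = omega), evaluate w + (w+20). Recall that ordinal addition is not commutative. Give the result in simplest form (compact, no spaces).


Compute w + (w+20).
Ordinal + is associative but NOT commutative; for finite n>0, n + w = w but w + n stays w+n.
w + (w+20) = (w+w) + 20 = w*2+20.
Result = w*2+20

w*2+20


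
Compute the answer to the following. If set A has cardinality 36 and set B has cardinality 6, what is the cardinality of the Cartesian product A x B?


The Cartesian product A x B contains all ordered pairs (a, b).
|A x B| = |A| * |B| = 36 * 6 = 216

216


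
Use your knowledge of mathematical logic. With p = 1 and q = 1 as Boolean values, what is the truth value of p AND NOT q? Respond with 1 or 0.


p = 1, q = 1
Operation: p AND NOT q
Evaluate: 1 AND NOT 1 = 0

0


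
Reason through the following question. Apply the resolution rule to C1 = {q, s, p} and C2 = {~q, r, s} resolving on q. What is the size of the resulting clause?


Remove q from C1 and ~q from C2.
C1 remainder: {s, p}
C2 remainder: {r, s}
Union (resolvent): {p, r, s}
Resolvent has 3 literal(s).

3


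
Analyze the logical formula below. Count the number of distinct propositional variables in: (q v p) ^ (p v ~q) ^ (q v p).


Identify each variable that appears in the formula.
Variables found: p, q
Count = 2

2


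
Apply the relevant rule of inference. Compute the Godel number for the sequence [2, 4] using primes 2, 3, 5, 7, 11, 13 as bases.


Encode each element as an exponent of the corresponding prime:
  2^2 = 4
  3^4 = 81
Product = 4 * 81 = 324

324


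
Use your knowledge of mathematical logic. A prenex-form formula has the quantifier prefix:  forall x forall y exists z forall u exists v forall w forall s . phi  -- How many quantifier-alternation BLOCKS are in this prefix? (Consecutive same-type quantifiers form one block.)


Quantifier-type sequence: A A E A E A A  (A=forall, E=exists)
Group into maximal same-type runs:
  Ax2 | Ex1 | Ax1 | Ex1 | Ax2
Number of blocks = 5

5


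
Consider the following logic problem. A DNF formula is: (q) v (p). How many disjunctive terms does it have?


A DNF formula is a disjunction of terms (conjunctions).
Terms are separated by v.
Counting the disjuncts: 2 terms.

2


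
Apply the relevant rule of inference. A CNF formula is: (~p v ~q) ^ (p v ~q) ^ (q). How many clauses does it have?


A CNF formula is a conjunction of clauses.
Clauses are separated by ^.
Counting the conjuncts: 3 clauses.

3


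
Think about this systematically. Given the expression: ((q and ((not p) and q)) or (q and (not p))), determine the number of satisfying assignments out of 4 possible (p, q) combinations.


Check all 4 assignments:
p=0, q=0: 0
p=0, q=1: 1
p=1, q=0: 0
p=1, q=1: 0
Count of True = 1

1


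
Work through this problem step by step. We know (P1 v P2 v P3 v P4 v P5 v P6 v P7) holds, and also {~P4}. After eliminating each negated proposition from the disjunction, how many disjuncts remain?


Original disjuncts (7): P1, P2, P3, P4, P5, P6, P7
Negated (eliminate): ~P4
Remaining disjuncts: P1, P2, P3, P5, P6, P7
Count = 7 - 1 = 6

6


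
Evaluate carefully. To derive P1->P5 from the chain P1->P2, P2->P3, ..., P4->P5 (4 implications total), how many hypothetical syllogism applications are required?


With 4 implications in a chain connecting 5 propositions:
P1->P2, P2->P3, ..., P4->P5
Steps needed = (number of implications) - 1 = 4 - 1 = 3

3


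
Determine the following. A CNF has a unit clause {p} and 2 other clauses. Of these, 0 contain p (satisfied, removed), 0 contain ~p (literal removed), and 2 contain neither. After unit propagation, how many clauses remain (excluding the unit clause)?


Satisfied (removed): 0
Shortened (remain): 0
Unchanged (remain): 2
Remaining = 0 + 2 = 2

2


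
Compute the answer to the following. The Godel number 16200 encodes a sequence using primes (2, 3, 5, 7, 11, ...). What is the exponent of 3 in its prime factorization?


Factorize 16200 by dividing by 3 repeatedly.
Division steps: 3 divides 16200 exactly 4 time(s).
Exponent of 3 = 4

4


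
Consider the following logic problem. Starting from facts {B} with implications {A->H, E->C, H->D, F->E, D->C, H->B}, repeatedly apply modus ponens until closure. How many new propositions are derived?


Initial facts: {B}
Apply modus ponens to closure:
  (no implication fires)
Final known: {B}
New propositions: {(none)}
Count = 0

0


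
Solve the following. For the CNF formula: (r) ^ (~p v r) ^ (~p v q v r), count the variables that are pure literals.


Check each variable for pure literal status:
p: pure negative
q: pure positive
r: pure positive
Pure literal count = 3

3


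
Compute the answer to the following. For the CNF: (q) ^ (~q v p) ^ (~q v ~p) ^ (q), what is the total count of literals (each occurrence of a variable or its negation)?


Counting literals in each clause:
Clause 1: 1 literal(s)
Clause 2: 2 literal(s)
Clause 3: 2 literal(s)
Clause 4: 1 literal(s)
Total = 6

6


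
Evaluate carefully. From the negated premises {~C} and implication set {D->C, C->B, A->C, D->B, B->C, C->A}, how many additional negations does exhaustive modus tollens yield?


Initial negated facts: {~C}
Apply modus tollens to closure:
  ~C and D->C  =>  ~D
  ~C and A->C  =>  ~A
  ~C and B->C  =>  ~B
Final negated: {~A, ~B, ~C, ~D}
New negations: {~A, ~B, ~D}
Count = 3

3


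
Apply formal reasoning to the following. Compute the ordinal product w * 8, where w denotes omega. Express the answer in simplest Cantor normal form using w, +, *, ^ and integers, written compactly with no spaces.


Compute w * 8.
Ordinal * is associative and left-distributive over +, but NOT commutative; for finite n>1, n*w = w but w*n stays w*n.
w * 8 means 8 copies of w concatenated: w*8.
Result = w*8

w*8


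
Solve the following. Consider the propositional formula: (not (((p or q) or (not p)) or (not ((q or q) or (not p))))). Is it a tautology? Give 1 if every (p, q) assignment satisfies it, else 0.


Check all 4 assignments:
p=0, q=0: 0
p=0, q=1: 0
p=1, q=0: 0
p=1, q=1: 0
Satisfying count = 0/4.
Tautology iff count = 4: no.

0


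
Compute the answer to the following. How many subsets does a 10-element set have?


The power set of a set with n elements has 2^n elements.
|P(S)| = 2^10 = 1024

1024


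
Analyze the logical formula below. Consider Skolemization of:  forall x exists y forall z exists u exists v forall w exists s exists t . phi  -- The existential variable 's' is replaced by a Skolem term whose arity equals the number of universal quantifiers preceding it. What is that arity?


Quantifier prefix: forall x exists y forall z exists u exists v forall w exists s exists t
's' is existentially quantified at position 7.
Universal variables preceding it: x, z, w
Skolem function arity = 3

3


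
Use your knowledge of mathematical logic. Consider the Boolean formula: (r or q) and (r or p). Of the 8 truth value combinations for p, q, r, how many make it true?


Evaluate all 8 assignments for p, q, r:
p=0, q=0, r=0: 0
p=0, q=0, r=1: 1
p=0, q=1, r=0: 0
p=0, q=1, r=1: 1
p=1, q=0, r=0: 0
p=1, q=0, r=1: 1
p=1, q=1, r=0: 1
p=1, q=1, r=1: 1
Satisfying count = 5

5


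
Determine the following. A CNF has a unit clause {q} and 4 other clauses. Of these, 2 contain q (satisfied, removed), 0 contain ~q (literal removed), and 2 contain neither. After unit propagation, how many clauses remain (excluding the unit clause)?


Satisfied (removed): 2
Shortened (remain): 0
Unchanged (remain): 2
Remaining = 0 + 2 = 2

2


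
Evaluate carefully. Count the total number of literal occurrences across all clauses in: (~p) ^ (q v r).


Counting literals in each clause:
Clause 1: 1 literal(s)
Clause 2: 2 literal(s)
Total = 3

3


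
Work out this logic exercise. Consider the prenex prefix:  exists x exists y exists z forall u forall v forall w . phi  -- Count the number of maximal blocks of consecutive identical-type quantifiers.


Quantifier-type sequence: E E E A A A  (A=forall, E=exists)
Group into maximal same-type runs:
  Ex3 | Ax3
Number of blocks = 2

2


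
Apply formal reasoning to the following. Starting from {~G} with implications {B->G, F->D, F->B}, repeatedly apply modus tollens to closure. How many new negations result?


Initial negated facts: {~G}
Apply modus tollens to closure:
  ~G and B->G  =>  ~B
  ~B and F->B  =>  ~F
Final negated: {~B, ~F, ~G}
New negations: {~B, ~F}
Count = 2

2


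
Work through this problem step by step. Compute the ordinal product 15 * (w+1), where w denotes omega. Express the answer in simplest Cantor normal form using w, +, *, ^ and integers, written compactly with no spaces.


Compute 15 * (w+1).
Ordinal * is associative and left-distributive over +, but NOT commutative; for finite n>1, n*w = w but w*n stays w*n.
By left-distributivity: 15 * (w+1) = 15*w + 15*1 = w + 15 = w+15.
Result = w+15

w+15


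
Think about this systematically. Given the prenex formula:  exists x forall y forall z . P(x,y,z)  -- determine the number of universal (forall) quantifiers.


Quantifier prefix: exists x forall y forall z
Mark each quantifier type:
  E U U
Universal count = 2, Existential count = 1
Asked for universal (forall) quantifiers: 2

2


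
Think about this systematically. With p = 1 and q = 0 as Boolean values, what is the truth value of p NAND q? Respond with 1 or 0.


p = 1, q = 0
Operation: p NAND q
Evaluate: 1 NAND 0 = 1

1


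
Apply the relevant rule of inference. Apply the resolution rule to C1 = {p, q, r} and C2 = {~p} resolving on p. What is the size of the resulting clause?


Remove p from C1 and ~p from C2.
C1 remainder: {q, r}
C2 remainder: {}
Union (resolvent): {q, r}
Resolvent has 2 literal(s).

2


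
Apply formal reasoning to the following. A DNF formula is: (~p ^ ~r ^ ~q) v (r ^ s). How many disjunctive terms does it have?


A DNF formula is a disjunction of terms (conjunctions).
Terms are separated by v.
Counting the disjuncts: 2 terms.

2


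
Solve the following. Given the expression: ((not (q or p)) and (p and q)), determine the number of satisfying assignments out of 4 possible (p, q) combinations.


Check all 4 assignments:
p=0, q=0: 0
p=0, q=1: 0
p=1, q=0: 0
p=1, q=1: 0
Count of True = 0

0


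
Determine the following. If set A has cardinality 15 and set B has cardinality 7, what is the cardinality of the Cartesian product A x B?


The Cartesian product A x B contains all ordered pairs (a, b).
|A x B| = |A| * |B| = 15 * 7 = 105

105


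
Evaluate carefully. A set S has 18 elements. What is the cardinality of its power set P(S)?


The power set of a set with n elements has 2^n elements.
|P(S)| = 2^18 = 262144

262144


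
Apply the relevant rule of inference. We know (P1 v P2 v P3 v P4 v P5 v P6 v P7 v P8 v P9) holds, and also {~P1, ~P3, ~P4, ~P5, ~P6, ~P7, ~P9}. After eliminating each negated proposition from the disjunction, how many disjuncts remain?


Original disjuncts (9): P1, P2, P3, P4, P5, P6, P7, P8, P9
Negated (eliminate): ~P1, ~P3, ~P4, ~P5, ~P6, ~P7, ~P9
Remaining disjuncts: P2, P8
Count = 9 - 7 = 2

2


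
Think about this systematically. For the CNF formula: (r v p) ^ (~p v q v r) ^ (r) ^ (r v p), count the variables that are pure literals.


Check each variable for pure literal status:
p: mixed (not pure)
q: pure positive
r: pure positive
Pure literal count = 2

2


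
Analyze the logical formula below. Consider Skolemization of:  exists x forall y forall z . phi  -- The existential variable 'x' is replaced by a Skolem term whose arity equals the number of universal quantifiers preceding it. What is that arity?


Quantifier prefix: exists x forall y forall z
'x' is existentially quantified at position 1.
No universal quantifiers precede it.
Skolem function arity = 0 (a Skolem constant)

0


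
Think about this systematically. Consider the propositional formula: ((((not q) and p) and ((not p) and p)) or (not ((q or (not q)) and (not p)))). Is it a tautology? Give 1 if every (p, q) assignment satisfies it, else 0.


Check all 4 assignments:
p=0, q=0: 0
p=0, q=1: 0
p=1, q=0: 1
p=1, q=1: 1
Satisfying count = 2/4.
Tautology iff count = 4: no.

0


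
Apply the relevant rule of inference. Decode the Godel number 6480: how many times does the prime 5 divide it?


Factorize 6480 by dividing by 5 repeatedly.
Division steps: 5 divides 6480 exactly 1 time(s).
Exponent of 5 = 1

1


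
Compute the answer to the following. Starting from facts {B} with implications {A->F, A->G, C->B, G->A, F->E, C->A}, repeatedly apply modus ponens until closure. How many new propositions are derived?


Initial facts: {B}
Apply modus ponens to closure:
  (no implication fires)
Final known: {B}
New propositions: {(none)}
Count = 0

0


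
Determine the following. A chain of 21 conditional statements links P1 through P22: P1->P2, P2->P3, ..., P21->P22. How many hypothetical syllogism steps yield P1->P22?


With 21 implications in a chain connecting 22 propositions:
P1->P2, P2->P3, ..., P21->P22
Steps needed = (number of implications) - 1 = 21 - 1 = 20

20


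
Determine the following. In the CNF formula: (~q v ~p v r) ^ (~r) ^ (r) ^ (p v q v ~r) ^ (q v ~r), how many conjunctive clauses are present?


A CNF formula is a conjunction of clauses.
Clauses are separated by ^.
Counting the conjuncts: 5 clauses.

5


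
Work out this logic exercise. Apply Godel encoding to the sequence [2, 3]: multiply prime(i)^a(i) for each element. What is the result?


Encode each element as an exponent of the corresponding prime:
  2^2 = 4
  3^3 = 27
Product = 4 * 27 = 108

108


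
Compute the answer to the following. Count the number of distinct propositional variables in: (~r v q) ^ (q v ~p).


Identify each variable that appears in the formula.
Variables found: p, q, r
Count = 3

3


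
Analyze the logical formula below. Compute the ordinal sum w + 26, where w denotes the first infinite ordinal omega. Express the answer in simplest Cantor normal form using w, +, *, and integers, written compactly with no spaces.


Compute w + 26.
Ordinal + is associative but NOT commutative; for finite n>0, n + w = w but w + n stays w+n.
w + 26 is already in normal form (a successor ordinal beyond w).
Result = w+26

w+26


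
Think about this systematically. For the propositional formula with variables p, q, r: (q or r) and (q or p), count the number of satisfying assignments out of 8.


Evaluate all 8 assignments for p, q, r:
p=0, q=0, r=0: 0
p=0, q=0, r=1: 0
p=0, q=1, r=0: 1
p=0, q=1, r=1: 1
p=1, q=0, r=0: 0
p=1, q=0, r=1: 1
p=1, q=1, r=0: 1
p=1, q=1, r=1: 1
Satisfying count = 5

5


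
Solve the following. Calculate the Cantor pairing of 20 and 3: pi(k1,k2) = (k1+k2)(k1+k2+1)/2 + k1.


k1 + k2 = 23
(k1+k2)(k1+k2+1)/2 = 23 * 24 / 2 = 276
pi = 276 + 20 = 296

296


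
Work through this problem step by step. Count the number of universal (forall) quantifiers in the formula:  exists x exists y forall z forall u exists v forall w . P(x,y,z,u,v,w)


Quantifier prefix: exists x exists y forall z forall u exists v forall w
Mark each quantifier type:
  E E U U E U
Universal count = 3, Existential count = 3
Asked for universal (forall) quantifiers: 3

3


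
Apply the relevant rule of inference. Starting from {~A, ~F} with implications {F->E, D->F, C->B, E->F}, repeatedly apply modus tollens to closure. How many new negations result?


Initial negated facts: {~A, ~F}
Apply modus tollens to closure:
  ~F and D->F  =>  ~D
  ~F and E->F  =>  ~E
Final negated: {~A, ~D, ~E, ~F}
New negations: {~D, ~E}
Count = 2

2


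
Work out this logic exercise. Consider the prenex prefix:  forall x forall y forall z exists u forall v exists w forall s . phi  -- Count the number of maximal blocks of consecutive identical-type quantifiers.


Quantifier-type sequence: A A A E A E A  (A=forall, E=exists)
Group into maximal same-type runs:
  Ax3 | Ex1 | Ax1 | Ex1 | Ax1
Number of blocks = 5

5


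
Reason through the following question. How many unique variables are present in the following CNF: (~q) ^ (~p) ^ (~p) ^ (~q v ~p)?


Identify each variable that appears in the formula.
Variables found: p, q
Count = 2

2


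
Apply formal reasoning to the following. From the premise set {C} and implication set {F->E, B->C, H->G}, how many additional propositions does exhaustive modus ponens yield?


Initial facts: {C}
Apply modus ponens to closure:
  (no implication fires)
Final known: {C}
New propositions: {(none)}
Count = 0

0


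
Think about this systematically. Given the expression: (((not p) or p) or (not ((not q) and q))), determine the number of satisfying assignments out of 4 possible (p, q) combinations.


Check all 4 assignments:
p=0, q=0: 1
p=0, q=1: 1
p=1, q=0: 1
p=1, q=1: 1
Count of True = 4

4


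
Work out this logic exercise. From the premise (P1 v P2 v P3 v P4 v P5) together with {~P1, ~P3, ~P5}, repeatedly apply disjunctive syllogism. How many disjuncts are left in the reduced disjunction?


Original disjuncts (5): P1, P2, P3, P4, P5
Negated (eliminate): ~P1, ~P3, ~P5
Remaining disjuncts: P2, P4
Count = 5 - 3 = 2

2


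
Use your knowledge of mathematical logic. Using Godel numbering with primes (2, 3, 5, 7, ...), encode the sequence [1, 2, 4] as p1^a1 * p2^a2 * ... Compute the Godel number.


Encode each element as an exponent of the corresponding prime:
  2^1 = 2
  3^2 = 9
  5^4 = 625
Product = 2 * 9 * 625 = 11250

11250


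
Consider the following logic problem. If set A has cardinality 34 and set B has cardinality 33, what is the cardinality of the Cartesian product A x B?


The Cartesian product A x B contains all ordered pairs (a, b).
|A x B| = |A| * |B| = 34 * 33 = 1122

1122


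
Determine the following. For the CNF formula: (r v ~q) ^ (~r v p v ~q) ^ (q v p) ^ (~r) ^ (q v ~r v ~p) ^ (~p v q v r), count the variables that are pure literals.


Check each variable for pure literal status:
p: mixed (not pure)
q: mixed (not pure)
r: mixed (not pure)
Pure literal count = 0

0


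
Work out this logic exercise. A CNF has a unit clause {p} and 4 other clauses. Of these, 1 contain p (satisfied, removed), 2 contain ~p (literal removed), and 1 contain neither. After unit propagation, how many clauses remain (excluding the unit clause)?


Satisfied (removed): 1
Shortened (remain): 2
Unchanged (remain): 1
Remaining = 2 + 1 = 3

3


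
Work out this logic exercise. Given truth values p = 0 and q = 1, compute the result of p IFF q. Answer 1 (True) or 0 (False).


p = 0, q = 1
Operation: p IFF q
Evaluate: 0 IFF 1 = 0

0


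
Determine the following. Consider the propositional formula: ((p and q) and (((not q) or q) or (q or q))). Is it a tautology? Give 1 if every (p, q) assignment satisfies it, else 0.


Check all 4 assignments:
p=0, q=0: 0
p=0, q=1: 0
p=1, q=0: 0
p=1, q=1: 1
Satisfying count = 1/4.
Tautology iff count = 4: no.

0


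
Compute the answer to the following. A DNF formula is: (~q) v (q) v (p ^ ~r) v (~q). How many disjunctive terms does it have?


A DNF formula is a disjunction of terms (conjunctions).
Terms are separated by v.
Counting the disjuncts: 4 terms.

4


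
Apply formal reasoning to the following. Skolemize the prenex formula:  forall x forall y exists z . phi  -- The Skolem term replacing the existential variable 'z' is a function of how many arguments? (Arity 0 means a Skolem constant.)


Quantifier prefix: forall x forall y exists z
'z' is existentially quantified at position 3.
Universal variables preceding it: x, y
Skolem function arity = 2

2


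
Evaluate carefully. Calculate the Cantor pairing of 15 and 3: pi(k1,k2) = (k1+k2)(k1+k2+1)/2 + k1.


k1 + k2 = 18
(k1+k2)(k1+k2+1)/2 = 18 * 19 / 2 = 171
pi = 171 + 15 = 186

186


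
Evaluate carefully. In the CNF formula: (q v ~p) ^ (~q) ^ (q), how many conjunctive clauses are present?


A CNF formula is a conjunction of clauses.
Clauses are separated by ^.
Counting the conjuncts: 3 clauses.

3


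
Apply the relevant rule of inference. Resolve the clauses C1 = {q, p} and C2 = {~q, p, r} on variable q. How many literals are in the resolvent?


Remove q from C1 and ~q from C2.
C1 remainder: {p}
C2 remainder: {p, r}
Union (resolvent): {p, r}
Resolvent has 2 literal(s).

2


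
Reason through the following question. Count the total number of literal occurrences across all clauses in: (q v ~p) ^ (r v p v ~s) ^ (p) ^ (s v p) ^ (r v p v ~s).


Counting literals in each clause:
Clause 1: 2 literal(s)
Clause 2: 3 literal(s)
Clause 3: 1 literal(s)
Clause 4: 2 literal(s)
Clause 5: 3 literal(s)
Total = 11

11


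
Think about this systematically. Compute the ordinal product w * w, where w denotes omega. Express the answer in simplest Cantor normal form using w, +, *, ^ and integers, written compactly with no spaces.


Compute w * w.
Ordinal * is associative and left-distributive over +, but NOT commutative; for finite n>1, n*w = w but w*n stays w*n.
w * w = w^2 by definition.
Result = w^2

w^2


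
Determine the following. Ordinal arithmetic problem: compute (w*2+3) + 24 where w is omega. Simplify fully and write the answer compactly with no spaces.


Compute (w*2+3) + 24.
Ordinal + is associative but NOT commutative; for finite n>0, n + w = w but w + n stays w+n.
By associativity: (w*2+3) + 24 = w*2 + (3+24) = w*2+27.
Result = w*2+27

w*2+27


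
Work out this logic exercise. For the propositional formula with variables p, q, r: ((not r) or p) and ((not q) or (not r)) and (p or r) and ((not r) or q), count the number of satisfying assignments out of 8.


Evaluate all 8 assignments for p, q, r:
p=0, q=0, r=0: 0
p=0, q=0, r=1: 0
p=0, q=1, r=0: 0
p=0, q=1, r=1: 0
p=1, q=0, r=0: 1
p=1, q=0, r=1: 0
p=1, q=1, r=0: 1
p=1, q=1, r=1: 0
Satisfying count = 2

2


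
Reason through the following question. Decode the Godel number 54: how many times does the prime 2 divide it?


Factorize 54 by dividing by 2 repeatedly.
Division steps: 2 divides 54 exactly 1 time(s).
Exponent of 2 = 1

1


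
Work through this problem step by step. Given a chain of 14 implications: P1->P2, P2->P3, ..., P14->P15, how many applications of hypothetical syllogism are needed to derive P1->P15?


With 14 implications in a chain connecting 15 propositions:
P1->P2, P2->P3, ..., P14->P15
Steps needed = (number of implications) - 1 = 14 - 1 = 13

13


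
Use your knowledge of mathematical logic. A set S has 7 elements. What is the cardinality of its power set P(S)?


The power set of a set with n elements has 2^n elements.
|P(S)| = 2^7 = 128

128


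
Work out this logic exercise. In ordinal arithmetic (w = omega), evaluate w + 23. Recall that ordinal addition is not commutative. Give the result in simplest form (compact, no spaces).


Compute w + 23.
Ordinal + is associative but NOT commutative; for finite n>0, n + w = w but w + n stays w+n.
w + 23 is already in normal form (a successor ordinal beyond w).
Result = w+23

w+23


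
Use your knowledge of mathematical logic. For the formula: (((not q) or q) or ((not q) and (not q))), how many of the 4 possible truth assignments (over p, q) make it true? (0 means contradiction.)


Check all 4 assignments:
p=0, q=0: 1
p=0, q=1: 1
p=1, q=0: 1
p=1, q=1: 1
Count of True = 4

4


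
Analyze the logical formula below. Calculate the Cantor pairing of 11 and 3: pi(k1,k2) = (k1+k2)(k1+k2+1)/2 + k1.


k1 + k2 = 14
(k1+k2)(k1+k2+1)/2 = 14 * 15 / 2 = 105
pi = 105 + 11 = 116

116


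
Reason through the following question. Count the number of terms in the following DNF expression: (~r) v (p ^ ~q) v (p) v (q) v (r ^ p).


A DNF formula is a disjunction of terms (conjunctions).
Terms are separated by v.
Counting the disjuncts: 5 terms.

5


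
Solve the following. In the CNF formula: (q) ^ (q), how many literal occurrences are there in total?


Counting literals in each clause:
Clause 1: 1 literal(s)
Clause 2: 1 literal(s)
Total = 2

2


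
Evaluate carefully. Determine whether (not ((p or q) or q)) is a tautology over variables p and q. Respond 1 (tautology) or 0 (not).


Check all 4 assignments:
p=0, q=0: 1
p=0, q=1: 0
p=1, q=0: 0
p=1, q=1: 0
Satisfying count = 1/4.
Tautology iff count = 4: no.

0


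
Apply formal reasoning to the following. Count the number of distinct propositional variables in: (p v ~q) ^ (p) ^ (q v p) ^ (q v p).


Identify each variable that appears in the formula.
Variables found: p, q
Count = 2

2


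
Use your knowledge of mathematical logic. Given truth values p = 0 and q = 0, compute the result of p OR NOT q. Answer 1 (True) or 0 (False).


p = 0, q = 0
Operation: p OR NOT q
Evaluate: 0 OR NOT 0 = 1

1


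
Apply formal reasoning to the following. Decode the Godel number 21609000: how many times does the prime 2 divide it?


Factorize 21609000 by dividing by 2 repeatedly.
Division steps: 2 divides 21609000 exactly 3 time(s).
Exponent of 2 = 3

3


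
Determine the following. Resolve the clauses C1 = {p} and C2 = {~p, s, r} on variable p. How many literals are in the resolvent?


Remove p from C1 and ~p from C2.
C1 remainder: {}
C2 remainder: {s, r}
Union (resolvent): {r, s}
Resolvent has 2 literal(s).

2


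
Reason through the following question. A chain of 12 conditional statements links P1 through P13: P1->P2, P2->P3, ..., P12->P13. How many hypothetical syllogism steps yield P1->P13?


With 12 implications in a chain connecting 13 propositions:
P1->P2, P2->P3, ..., P12->P13
Steps needed = (number of implications) - 1 = 12 - 1 = 11

11


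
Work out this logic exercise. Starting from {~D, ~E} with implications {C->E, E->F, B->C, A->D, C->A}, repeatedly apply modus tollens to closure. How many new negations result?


Initial negated facts: {~D, ~E}
Apply modus tollens to closure:
  ~E and C->E  =>  ~C
  ~C and B->C  =>  ~B
  ~D and A->D  =>  ~A
Final negated: {~A, ~B, ~C, ~D, ~E}
New negations: {~A, ~B, ~C}
Count = 3

3


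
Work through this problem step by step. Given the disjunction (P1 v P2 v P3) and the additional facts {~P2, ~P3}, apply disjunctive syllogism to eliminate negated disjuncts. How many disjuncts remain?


Original disjuncts (3): P1, P2, P3
Negated (eliminate): ~P2, ~P3
Remaining disjuncts: P1
Count = 3 - 2 = 1

1


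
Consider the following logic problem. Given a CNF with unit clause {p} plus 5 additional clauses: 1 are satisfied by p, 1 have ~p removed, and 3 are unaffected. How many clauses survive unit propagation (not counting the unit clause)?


Satisfied (removed): 1
Shortened (remain): 1
Unchanged (remain): 3
Remaining = 1 + 3 = 4

4


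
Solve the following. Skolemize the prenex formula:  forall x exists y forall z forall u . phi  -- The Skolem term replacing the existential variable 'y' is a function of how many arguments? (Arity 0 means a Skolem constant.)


Quantifier prefix: forall x exists y forall z forall u
'y' is existentially quantified at position 2.
Universal variables preceding it: x
Skolem function arity = 1

1


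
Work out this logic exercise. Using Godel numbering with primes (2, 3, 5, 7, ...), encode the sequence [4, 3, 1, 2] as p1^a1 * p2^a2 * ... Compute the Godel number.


Encode each element as an exponent of the corresponding prime:
  2^4 = 16
  3^3 = 27
  5^1 = 5
  7^2 = 49
Product = 16 * 27 * 5 * 49 = 105840

105840


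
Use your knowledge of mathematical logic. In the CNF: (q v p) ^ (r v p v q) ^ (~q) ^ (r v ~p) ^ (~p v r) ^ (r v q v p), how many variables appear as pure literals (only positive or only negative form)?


Check each variable for pure literal status:
p: mixed (not pure)
q: mixed (not pure)
r: pure positive
Pure literal count = 1

1


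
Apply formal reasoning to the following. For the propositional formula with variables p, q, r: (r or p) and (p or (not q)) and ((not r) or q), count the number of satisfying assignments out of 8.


Evaluate all 8 assignments for p, q, r:
p=0, q=0, r=0: 0
p=0, q=0, r=1: 0
p=0, q=1, r=0: 0
p=0, q=1, r=1: 0
p=1, q=0, r=0: 1
p=1, q=0, r=1: 0
p=1, q=1, r=0: 1
p=1, q=1, r=1: 1
Satisfying count = 3

3


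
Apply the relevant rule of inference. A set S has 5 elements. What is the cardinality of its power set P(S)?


The power set of a set with n elements has 2^n elements.
|P(S)| = 2^5 = 32

32


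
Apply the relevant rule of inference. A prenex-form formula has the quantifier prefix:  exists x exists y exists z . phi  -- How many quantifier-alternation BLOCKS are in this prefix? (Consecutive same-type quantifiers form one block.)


Quantifier-type sequence: E E E  (A=forall, E=exists)
Group into maximal same-type runs:
  Ex3
Number of blocks = 1

1


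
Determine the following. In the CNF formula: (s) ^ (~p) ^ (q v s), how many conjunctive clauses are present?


A CNF formula is a conjunction of clauses.
Clauses are separated by ^.
Counting the conjuncts: 3 clauses.

3


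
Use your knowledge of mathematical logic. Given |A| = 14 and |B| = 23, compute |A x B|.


The Cartesian product A x B contains all ordered pairs (a, b).
|A x B| = |A| * |B| = 14 * 23 = 322

322


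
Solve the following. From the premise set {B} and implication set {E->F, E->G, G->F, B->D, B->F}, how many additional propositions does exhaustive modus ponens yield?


Initial facts: {B}
Apply modus ponens to closure:
  B and B->D  =>  D
  B and B->F  =>  F
Final known: {B, D, F}
New propositions: {D, F}
Count = 2

2


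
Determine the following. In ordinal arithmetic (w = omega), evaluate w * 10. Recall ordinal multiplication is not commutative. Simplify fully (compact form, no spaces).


Compute w * 10.
Ordinal * is associative and left-distributive over +, but NOT commutative; for finite n>1, n*w = w but w*n stays w*n.
w * 10 means 10 copies of w concatenated: w*10.
Result = w*10

w*10


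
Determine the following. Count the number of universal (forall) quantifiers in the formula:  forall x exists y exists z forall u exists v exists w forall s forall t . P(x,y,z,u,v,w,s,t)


Quantifier prefix: forall x exists y exists z forall u exists v exists w forall s forall t
Mark each quantifier type:
  U E E U E E U U
Universal count = 4, Existential count = 4
Asked for universal (forall) quantifiers: 4

4


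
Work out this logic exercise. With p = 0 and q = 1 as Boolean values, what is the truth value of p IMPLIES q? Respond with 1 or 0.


p = 0, q = 1
Operation: p IMPLIES q
Evaluate: 0 IMPLIES 1 = 1

1


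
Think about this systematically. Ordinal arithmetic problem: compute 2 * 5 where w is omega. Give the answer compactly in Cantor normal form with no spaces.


Compute 2 * 5.
Ordinal * is associative and left-distributive over +, but NOT commutative; for finite n>1, n*w = w but w*n stays w*n.
Both finite; ordinal * agrees with natural *: 2 * 5 = 10.
Result = 10

10


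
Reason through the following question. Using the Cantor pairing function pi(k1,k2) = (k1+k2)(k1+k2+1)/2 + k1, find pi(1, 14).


k1 + k2 = 15
(k1+k2)(k1+k2+1)/2 = 15 * 16 / 2 = 120
pi = 120 + 1 = 121

121


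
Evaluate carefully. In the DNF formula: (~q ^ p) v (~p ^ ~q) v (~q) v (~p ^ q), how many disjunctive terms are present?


A DNF formula is a disjunction of terms (conjunctions).
Terms are separated by v.
Counting the disjuncts: 4 terms.

4


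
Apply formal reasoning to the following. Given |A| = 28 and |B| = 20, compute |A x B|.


The Cartesian product A x B contains all ordered pairs (a, b).
|A x B| = |A| * |B| = 28 * 20 = 560

560


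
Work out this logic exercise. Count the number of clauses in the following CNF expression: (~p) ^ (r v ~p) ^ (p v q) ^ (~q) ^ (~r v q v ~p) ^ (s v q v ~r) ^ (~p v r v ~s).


A CNF formula is a conjunction of clauses.
Clauses are separated by ^.
Counting the conjuncts: 7 clauses.

7


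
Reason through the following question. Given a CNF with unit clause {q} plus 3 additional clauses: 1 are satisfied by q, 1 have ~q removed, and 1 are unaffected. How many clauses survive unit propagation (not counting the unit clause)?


Satisfied (removed): 1
Shortened (remain): 1
Unchanged (remain): 1
Remaining = 1 + 1 = 2

2


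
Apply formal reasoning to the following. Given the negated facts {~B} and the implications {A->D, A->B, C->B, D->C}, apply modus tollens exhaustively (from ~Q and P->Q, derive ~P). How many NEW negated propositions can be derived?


Initial negated facts: {~B}
Apply modus tollens to closure:
  ~B and A->B  =>  ~A
  ~B and C->B  =>  ~C
  ~C and D->C  =>  ~D
Final negated: {~A, ~B, ~C, ~D}
New negations: {~A, ~C, ~D}
Count = 3

3


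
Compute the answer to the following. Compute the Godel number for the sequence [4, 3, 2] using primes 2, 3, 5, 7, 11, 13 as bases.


Encode each element as an exponent of the corresponding prime:
  2^4 = 16
  3^3 = 27
  5^2 = 25
Product = 16 * 27 * 25 = 10800

10800


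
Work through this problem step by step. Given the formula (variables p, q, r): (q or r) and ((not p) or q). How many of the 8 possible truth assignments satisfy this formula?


Evaluate all 8 assignments for p, q, r:
p=0, q=0, r=0: 0
p=0, q=0, r=1: 1
p=0, q=1, r=0: 1
p=0, q=1, r=1: 1
p=1, q=0, r=0: 0
p=1, q=0, r=1: 0
p=1, q=1, r=0: 1
p=1, q=1, r=1: 1
Satisfying count = 5

5


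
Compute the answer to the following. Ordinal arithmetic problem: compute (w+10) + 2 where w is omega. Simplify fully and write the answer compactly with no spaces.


Compute (w+10) + 2.
Ordinal + is associative but NOT commutative; for finite n>0, n + w = w but w + n stays w+n.
By associativity: (w+10) + 2 = w + (10+2) = w+12.
Result = w+12

w+12


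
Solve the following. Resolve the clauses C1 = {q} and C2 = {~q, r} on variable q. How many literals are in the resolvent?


Remove q from C1 and ~q from C2.
C1 remainder: {}
C2 remainder: {r}
Union (resolvent): {r}
Resolvent has 1 literal(s).

1


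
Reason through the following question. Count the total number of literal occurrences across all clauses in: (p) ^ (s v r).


Counting literals in each clause:
Clause 1: 1 literal(s)
Clause 2: 2 literal(s)
Total = 3

3


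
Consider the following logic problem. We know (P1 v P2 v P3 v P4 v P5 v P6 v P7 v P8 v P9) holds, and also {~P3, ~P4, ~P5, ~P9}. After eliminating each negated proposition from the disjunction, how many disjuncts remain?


Original disjuncts (9): P1, P2, P3, P4, P5, P6, P7, P8, P9
Negated (eliminate): ~P3, ~P4, ~P5, ~P9
Remaining disjuncts: P1, P2, P6, P7, P8
Count = 9 - 4 = 5

5


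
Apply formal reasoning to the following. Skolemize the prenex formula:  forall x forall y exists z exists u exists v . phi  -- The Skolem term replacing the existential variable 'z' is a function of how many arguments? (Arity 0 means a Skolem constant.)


Quantifier prefix: forall x forall y exists z exists u exists v
'z' is existentially quantified at position 3.
Universal variables preceding it: x, y
Skolem function arity = 2

2


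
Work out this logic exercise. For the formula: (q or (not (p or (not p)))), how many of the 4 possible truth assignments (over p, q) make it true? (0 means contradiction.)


Check all 4 assignments:
p=0, q=0: 0
p=0, q=1: 1
p=1, q=0: 0
p=1, q=1: 1
Count of True = 2

2


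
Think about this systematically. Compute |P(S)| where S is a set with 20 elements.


The power set of a set with n elements has 2^n elements.
|P(S)| = 2^20 = 1048576

1048576


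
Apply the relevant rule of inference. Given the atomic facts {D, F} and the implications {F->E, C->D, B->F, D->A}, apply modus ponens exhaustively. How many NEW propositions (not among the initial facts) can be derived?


Initial facts: {D, F}
Apply modus ponens to closure:
  F and F->E  =>  E
  D and D->A  =>  A
Final known: {A, D, E, F}
New propositions: {A, E}
Count = 2

2
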